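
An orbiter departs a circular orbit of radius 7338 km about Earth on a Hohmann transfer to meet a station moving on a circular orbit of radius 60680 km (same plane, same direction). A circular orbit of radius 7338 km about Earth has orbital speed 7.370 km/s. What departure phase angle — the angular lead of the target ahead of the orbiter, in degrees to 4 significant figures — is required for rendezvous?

φ = 104.5°

From the circular-orbit relation v² = μ/r at r = 7338 km: μ = v²r = (7.370)² × 7338 = 3.98577×10^5 km³/s².
Transfer-ellipse semi-major axis a_t = (r₁ + r₂)/2 = (7338 + 60680)/2 = 34009 km.
The half-period of the transfer ellipse is t = π√(a_t³/μ) = 31209 s.
The target's mean motion on its circular orbit is ω₂ = √(μ/r₂³) = 4.2237×10^-5 rad/s.
Angle swept by the target during transfer: ω₂·t = 1.3182 rad = 75.53°.
Arrival is 180° from departure on the ellipse, so φ = 180° − 75.53° = 104.5°.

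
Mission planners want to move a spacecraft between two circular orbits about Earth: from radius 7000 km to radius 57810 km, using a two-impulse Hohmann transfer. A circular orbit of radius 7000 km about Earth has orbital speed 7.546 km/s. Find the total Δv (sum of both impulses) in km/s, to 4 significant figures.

Δv = 3.938 km/s

From the circular-orbit relation v² = μ/r at r = 7000 km: μ = v²r = (7.546)² × 7000 = 3.98595×10^5 km³/s².
Semi-major axis of the transfer orbit: a_t = (7000 + 57810)/2 = 32405 km.
Circular speed at r₁: v₁ = √(μ/r₁) = √(3.98595×10^5/7000) = 7.5460 km/s.
On the transfer ellipse at r₁, vis-viva equation gives v_p = √[μ(2/r₁ − 1/a_t)] = 10.079 km/s.
First burn Δv₁ = |v_p − v₁| = 2.533 km/s.
At r₂, v₂ = √(μ/r₂) = 2.6258 km/s.
Transfer-orbit speed at r₂: v_a = √[μ(2/r₂ − 1/a_t)] = 1.2204 km/s.
Second burn Δv₂ = |v₂ − v_a| = 1.405 km/s.
Δv = Δv₁ + Δv₂ = 2.533 + 1.405 = 3.938 km/s.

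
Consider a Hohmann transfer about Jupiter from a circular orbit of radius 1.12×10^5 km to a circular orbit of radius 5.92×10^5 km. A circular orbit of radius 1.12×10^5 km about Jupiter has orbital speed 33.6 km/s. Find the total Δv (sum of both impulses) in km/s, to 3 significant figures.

Δv = 16.3 km/s

From the circular-orbit relation v² = μ/r at r = 1.12×10^5 km: μ = v²r = (33.6)² × 1.12×10^5 = 1.26444×10^8 km³/s².
The Hohmann ellipse has a_t = (r₁ + r₂)/2 = 3.520×10^5 km.
Circular speed at r₁: v₁ = √(μ/r₁) = √(1.26444×10^8/1.120×10^5) = 33.600000 km/s.
Transfer-orbit speed at r₁ (v² = μ(2/r − 1/a)): v_p = √[μ(2/r₁ − 1/a_t)] = 43.574137 km/s.
First burn Δv₁ = |v_p − v₁| = 9.974137 km/s.
Circular speed at r₂: v₂ = √(μ/r₂) = 14.614617 km/s.
Transfer-orbit speed at r₂: v_a = √[μ(2/r₂ − 1/a_t)] = 8.2437557 km/s.
Second burn Δv₂ = |v₂ − v_a| = 6.370861 km/s.
Total Δv = Δv₁ + Δv₂ = 16.34 km/s.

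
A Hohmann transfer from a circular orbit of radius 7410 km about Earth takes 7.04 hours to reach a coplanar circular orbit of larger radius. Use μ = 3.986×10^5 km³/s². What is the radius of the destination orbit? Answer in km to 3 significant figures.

Transfer time t = 7.04 hours = 25344 s, and t = π√(a_t³/μ).
So a_t = (μ t²/π²)^(1/3) = (3.986×10^5 × (25344)² / π²)^(1/3) = 29603 km.
Since a_t = (r₁ + r₂)/2, r₂ = 2a_t − r₁ = 2×29603 − 7410 = 51796 km.

r₂ = 51800 km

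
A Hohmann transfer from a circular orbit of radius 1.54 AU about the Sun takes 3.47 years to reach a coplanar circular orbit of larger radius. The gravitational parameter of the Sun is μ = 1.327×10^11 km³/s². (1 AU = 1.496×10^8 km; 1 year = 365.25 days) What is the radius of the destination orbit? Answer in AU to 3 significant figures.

In km: r₁ = 1.54 × 1.496×10^8 = 2.30384×10^8 km.
Transfer time t = 3.47 years × 365.25 × 86400 s = 1.09504872×10^8 s, and t = π√(a_t³/μ).
So a_t = (μ t²/π²)^(1/3) = (1.327×10^11 × (1.09504872×10^8)² / π²)^(1/3) = 5.4427×10^8 km.
Since a_t = (r₁ + r₂)/2, r₂ = 2a_t − r₁ = 2×5.4427×10^8 − 2.30384×10^8 = 8.58156×10^8 km.
In AU: r₂ = 8.58156×10^8 / 1.496×10^8 = 5.74 AU.

r₂ = 5.74 AU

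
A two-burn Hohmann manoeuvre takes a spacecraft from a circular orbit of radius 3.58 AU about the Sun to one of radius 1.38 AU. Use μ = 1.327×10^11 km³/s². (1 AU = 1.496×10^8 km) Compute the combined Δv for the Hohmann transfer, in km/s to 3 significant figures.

In km: r₁ = 3.58 × 1.496×10^8 = 5.35568×10^8 km; r₂ = 1.38 × 1.496×10^8 = 2.06448×10^8 km.
Semi-major axis of the transfer orbit: a_t = (5.35568×10^8 + 2.06448×10^8)/2 = 3.71008×10^8 km.
At r₁ the circular-orbit speed is v₁ = √(μ/r₁) = 15.741 km/s.
Transfer-orbit speed at r₁ (v² = μ(2/r − 1/a)): v_a = √[μ(2/r₁ − 1/a_t)] = 11.742 km/s.
First burn Δv₁ = |v_a − v₁| = 3.999 km/s.
Circular speed at r₂: v₂ = √(μ/r₂) = 25.353 km/s.
Transfer-orbit speed at r₂: v_p = √[μ(2/r₂ − 1/a_t)] = 30.461 km/s.
Second burn Δv₂ = |v₂ − v_p| = 5.108 km/s.
Δv = Δv₁ + Δv₂ = 3.999 + 5.108 = 9.107 km/s.

Δv = 9.11 km/s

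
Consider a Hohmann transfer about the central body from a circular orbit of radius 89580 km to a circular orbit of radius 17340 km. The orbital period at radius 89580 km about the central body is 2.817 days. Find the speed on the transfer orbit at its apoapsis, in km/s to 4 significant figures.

From Kepler's third law T² = 4π²r³/μ at r = 89580 km, T = 2.817 days = 2.817 × 86400 s = 2.433888×10^5 s: μ = 4π²r³/T² = 4.79062×10^5 km³/s².
Transfer-ellipse semi-major axis a_t = (r₁ + r₂)/2 = (89580 + 17340)/2 = 53460 km.
At apoapsis, r = 89580 km.
From the vis-viva equation, v = √[μ(2/r − 1/a_t)] = 1.317 km/s.

v = 1.317 km/s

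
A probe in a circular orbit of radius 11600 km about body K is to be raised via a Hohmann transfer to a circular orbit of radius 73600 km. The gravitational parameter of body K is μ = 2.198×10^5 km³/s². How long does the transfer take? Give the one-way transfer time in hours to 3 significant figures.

Semi-major axis of the transfer orbit: a_t = (11600 + 73600)/2 = 42600 km.
By Kepler's third law the transfer-orbit period is T = 2π√(a_t³/μ), so t = T/2 = 58920 s.
Converting: 58920 s ÷ 3600 s/hour = 16.4 hours.

t = 16.4 hours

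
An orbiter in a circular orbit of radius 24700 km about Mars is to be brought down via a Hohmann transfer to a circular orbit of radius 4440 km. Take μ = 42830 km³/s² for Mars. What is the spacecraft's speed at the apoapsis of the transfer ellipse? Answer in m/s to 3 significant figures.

Transfer-ellipse semi-major axis a_t = (r₁ + r₂)/2 = (24700 + 4440)/2 = 14570 km.
At apoapsis, r = 24700 km.
Applying v² = μ(2/r − 1/a_t): v = 0.7269 km/s.

v = 727 m/s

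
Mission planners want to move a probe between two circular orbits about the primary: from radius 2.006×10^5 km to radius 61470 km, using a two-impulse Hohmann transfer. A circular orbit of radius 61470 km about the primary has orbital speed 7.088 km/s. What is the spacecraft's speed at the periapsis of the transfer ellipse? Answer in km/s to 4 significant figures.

v = 8.770 km/s

From the circular-orbit relation v² = μ/r at r = 61470 km: μ = v²r = (7.088)² × 61470 = 3.08824×10^6 km³/s².
Semi-major axis of the transfer orbit: a_t = (2.006×10^5 + 61470)/2 = 1.31035×10^5 km.
At periapsis, r = 61470 km.
Applying v² = μ(2/r − 1/a_t): v = 8.770 km/s.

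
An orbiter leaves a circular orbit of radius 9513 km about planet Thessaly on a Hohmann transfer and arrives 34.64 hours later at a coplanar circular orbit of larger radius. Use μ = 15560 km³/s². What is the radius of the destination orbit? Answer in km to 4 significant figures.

Transfer time t = 34.64 hours = 1.24704×10^5 s, and t = π√(a_t³/μ).
So a_t = (μ t²/π²)^(1/3) = (15560 × (1.24704×10^5)² / π²)^(1/3) = 29051 km.
Since a_t = (r₁ + r₂)/2, r₂ = 2a_t − r₁ = 2×29051 − 9513 = 48589 km.

r₂ = 48590 km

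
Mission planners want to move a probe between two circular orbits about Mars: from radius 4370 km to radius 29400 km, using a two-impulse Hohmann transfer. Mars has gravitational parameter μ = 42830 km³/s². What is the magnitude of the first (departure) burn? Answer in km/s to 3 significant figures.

Transfer-ellipse semi-major axis a_t = (r₁ + r₂)/2 = (4370 + 29400)/2 = 16885 km.
On the circular orbit at r = 4370 km, v_c = √(μ/r) = 3.131 km/s.
Vis-viva on the transfer ellipse at r = 4370 km gives v_t = √[μ(2/r − 1/a_t)] = 4.131 km/s.
Δv₁ = |v_t − v_c| = |4.131 − 3.131| = 1.000 km/s.

Δv₁ = 1.00 km/s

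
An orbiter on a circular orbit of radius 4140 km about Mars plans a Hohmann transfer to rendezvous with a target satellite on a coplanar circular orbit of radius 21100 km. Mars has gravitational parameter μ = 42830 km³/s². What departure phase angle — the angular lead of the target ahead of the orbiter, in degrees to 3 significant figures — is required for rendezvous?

φ = 96.7°

The Hohmann ellipse has a_t = (r₁ + r₂)/2 = 12620 km.
The half-period of the transfer ellipse is t = π√(a_t³/μ) = 21521 s.
Target angular speed ω₂ = √(μ/r₂³) = 6.7523×10^-5 rad/s.
Angle swept by the target during transfer: ω₂·t = 1.4532 rad = 83.26°.
The orbiter traverses 180° on the transfer ellipse, so the target must lead by 180° − 83.26° = 96.7°.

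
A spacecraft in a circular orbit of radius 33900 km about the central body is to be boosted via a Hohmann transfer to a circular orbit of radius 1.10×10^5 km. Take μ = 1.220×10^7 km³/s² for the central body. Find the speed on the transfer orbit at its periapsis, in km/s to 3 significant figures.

v = 23.5 km/s

The Hohmann ellipse has a_t = (r₁ + r₂)/2 = 71950 km.
At periapsis, r = 33900 km.
From the vis-viva equation, v = √[μ(2/r − 1/a_t)] = 23.46 km/s.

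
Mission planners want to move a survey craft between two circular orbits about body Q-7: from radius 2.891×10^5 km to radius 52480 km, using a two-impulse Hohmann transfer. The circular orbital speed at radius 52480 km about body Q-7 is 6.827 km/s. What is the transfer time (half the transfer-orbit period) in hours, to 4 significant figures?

From the circular-orbit relation v² = μ/r at r = 52480 km: μ = v²r = (6.827)² × 52480 = 2.44598×10^6 km³/s².
The Hohmann ellipse has a_t = (r₁ + r₂)/2 = 1.7079×10^5 km.
Half the transfer-orbit period gives t = π√(a_t³/μ) = 1.4178×10^5 s.
Converting: 1.4178×10^5 s ÷ 3600 s/hour = 39.38 hours.

t = 39.38 hours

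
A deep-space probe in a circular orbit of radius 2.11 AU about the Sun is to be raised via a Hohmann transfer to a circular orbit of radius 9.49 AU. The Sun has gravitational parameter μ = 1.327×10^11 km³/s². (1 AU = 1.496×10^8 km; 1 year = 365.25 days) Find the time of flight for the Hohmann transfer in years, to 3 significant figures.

In km: r₁ = 2.11 × 1.496×10^8 = 3.15656×10^8 km; r₂ = 9.49 × 1.496×10^8 = 1.419704×10^9 km.
Transfer-ellipse semi-major axis a_t = (r₁ + r₂)/2 = (3.15656×10^8 + 1.419704×10^9)/2 = 8.6768×10^8 km.
Transfer time t = π√(a_t³/μ) = π√((8.6768×10^8)³ / 1.327×10^11) = 2.204×10^8 s.
Converting: 2.204×10^8 s ÷ 3.15576×10^7 s/year (365.25 × 86400) = 6.98 years.

t = 6.98 years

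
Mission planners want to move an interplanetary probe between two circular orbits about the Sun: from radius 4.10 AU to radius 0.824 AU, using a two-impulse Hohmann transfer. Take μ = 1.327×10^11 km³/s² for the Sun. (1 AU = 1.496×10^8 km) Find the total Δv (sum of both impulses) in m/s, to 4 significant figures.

In km: r₁ = 4.10 × 1.496×10^8 = 6.1336×10^8 km; r₂ = 0.824 × 1.496×10^8 = 1.232704×10^8 km.
Semi-major axis of the transfer orbit: a_t = (6.1336×10^8 + 1.232704×10^8)/2 = 3.683152×10^8 km.
Circular speed at r₁: v₁ = √(μ/r₁) = √(1.327×10^11/6.1336×10^8) = 14.7088 km/s.
On the transfer ellipse at r₁, vis-viva gives v_a = √[μ(2/r₁ − 1/a_t)] = 8.50937 km/s.
First burn Δv₁ = |v_a − v₁| = 6.199 km/s.
At r₂, v₂ = √(μ/r₂) = 32.81 km/s.
Transfer-orbit speed at r₂: v_p = √[μ(2/r₂ − 1/a_t)] = 42.34 km/s.
Second burn Δv₂ = |v₂ − v_p| = 9.530 km/s.
Total Δv = Δv₁ + Δv₂ = 15.73 km/s.

Δv = 15730 m/s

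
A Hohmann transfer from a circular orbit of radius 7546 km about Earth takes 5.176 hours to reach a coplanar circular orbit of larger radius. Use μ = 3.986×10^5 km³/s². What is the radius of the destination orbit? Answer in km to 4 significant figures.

r₂ = 40680 km

Transfer time t = 5.176 hours = 18633.6 s, and t = π√(a_t³/μ).
So a_t = (μ t²/π²)^(1/3) = (3.986×10^5 × (18633.6)² / π²)^(1/3) = 24114 km.
Since a_t = (r₁ + r₂)/2, r₂ = 2a_t − r₁ = 2×24114 − 7546 = 40682 km.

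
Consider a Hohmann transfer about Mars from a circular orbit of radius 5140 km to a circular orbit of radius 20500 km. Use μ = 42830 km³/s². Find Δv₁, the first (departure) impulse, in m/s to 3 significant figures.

The Hohmann ellipse has a_t = (r₁ + r₂)/2 = 12820 km.
On the circular orbit at r = 5140 km, v_c = √(μ/r) = 2.88664 km/s.
Transfer-orbit speed at the same r (vis-viva, a = a_t): v_t = √[μ(2/r − 1/a_t)] = 3.65027 km/s.
Δv₁ = |v_t − v_c| = |3.65027 − 2.88664| = 0.7636 km/s.

Δv₁ = 764 m/s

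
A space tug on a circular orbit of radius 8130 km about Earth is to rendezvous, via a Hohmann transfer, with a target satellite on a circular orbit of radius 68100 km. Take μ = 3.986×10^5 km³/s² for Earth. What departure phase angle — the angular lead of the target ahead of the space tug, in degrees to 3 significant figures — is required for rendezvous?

φ = 105°

Transfer-ellipse semi-major axis a_t = (r₁ + r₂)/2 = (8130 + 68100)/2 = 38115 km.
Transfer time t = π√(a_t³/μ) = 37027.6 s.
The target's mean motion on its circular orbit is ω₂ = √(μ/r₂³) = 3.55261×10^-5 rad/s.
Angle swept by the target during transfer: ω₂·t = 1.3154 rad = 75.37°.
Arrival is 180° from departure on the ellipse, so φ = 180° − 75.37° = 105°.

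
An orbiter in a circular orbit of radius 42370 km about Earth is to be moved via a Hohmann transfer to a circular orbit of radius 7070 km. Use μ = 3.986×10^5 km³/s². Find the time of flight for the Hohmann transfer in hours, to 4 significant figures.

Transfer-ellipse semi-major axis a_t = (r₁ + r₂)/2 = (42370 + 7070)/2 = 24720 km.
Transfer time t = π√(a_t³/μ) = π√((24720)³ / 3.986×10^5) = 19340 s.
Converting: 19340 s ÷ 3600 s/hour = 5.372 hours.

t = 5.372 hours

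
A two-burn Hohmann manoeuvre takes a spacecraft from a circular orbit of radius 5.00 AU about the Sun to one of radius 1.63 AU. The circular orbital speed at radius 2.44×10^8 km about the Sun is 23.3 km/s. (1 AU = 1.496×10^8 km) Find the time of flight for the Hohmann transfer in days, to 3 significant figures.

t = 1100 days

From the circular-orbit relation v² = μ/r at r = 2.44×10^8 km: μ = v²r = (23.3)² × 2.44×10^8 = 1.32465×10^11 km³/s².
In km: r₁ = 5.00 × 1.496×10^8 = 7.480×10^8 km; r₂ = 1.63 × 1.496×10^8 = 2.43848×10^8 km.
Transfer-ellipse semi-major axis a_t = (r₁ + r₂)/2 = (7.480×10^8 + 2.43848×10^8)/2 = 4.95924×10^8 km.
By Kepler's third law the transfer-orbit period is T = 2π√(a_t³/μ), so t = T/2 = 9.533×10^7 s.
Converting: 9.533×10^7 s ÷ 86400 s/day = 1100 days.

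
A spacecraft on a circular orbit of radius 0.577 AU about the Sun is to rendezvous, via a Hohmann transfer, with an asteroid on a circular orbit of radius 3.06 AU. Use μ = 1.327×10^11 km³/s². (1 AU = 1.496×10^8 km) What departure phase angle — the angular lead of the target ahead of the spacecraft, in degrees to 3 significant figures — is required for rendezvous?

In km: r₁ = 0.577 × 1.496×10^8 = 8.63192×10^7 km; r₂ = 3.06 × 1.496×10^8 = 4.57776×10^8 km.
Transfer-ellipse semi-major axis a_t = (r₁ + r₂)/2 = (8.63192×10^7 + 4.57776×10^8)/2 = 2.720476×10^8 km.
The half-period of the transfer ellipse is t = π√(a_t³/μ) = 3.870×10^7 s.
The target's mean motion on its circular orbit is ω₂ = √(μ/r₂³) = 3.719×10^-8 rad/s.
Angle swept by the target during transfer: ω₂·t = 1.43925 rad = 82.46°.
The spacecraft traverses 180° on the transfer ellipse, so the target must lead by 180° − 82.46° = 97.5°.

φ = 97.5°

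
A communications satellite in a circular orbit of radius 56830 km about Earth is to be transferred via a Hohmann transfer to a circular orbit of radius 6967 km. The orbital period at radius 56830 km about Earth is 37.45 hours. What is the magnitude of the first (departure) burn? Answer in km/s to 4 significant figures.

From Kepler's third law T² = 4π²r³/μ at r = 56830 km, T = 37.45 hours = 37.45 × 3600 s = 1.3482×10^5 s: μ = 4π²r³/T² = 3.98643×10^5 km³/s².
The Hohmann ellipse has a_t = (r₁ + r₂)/2 = 31898.5 km.
On the circular orbit at r = 56830 km, v_c = √(μ/r) = 2.649 km/s.
Vis-viva on the transfer ellipse at r = 56830 km gives v_t = √[μ(2/r − 1/a_t)] = 1.238 km/s.
Δv₁ = |v_t − v_c| = |1.238 − 2.649| = 1.411 km/s.

Δv₁ = 1.411 km/s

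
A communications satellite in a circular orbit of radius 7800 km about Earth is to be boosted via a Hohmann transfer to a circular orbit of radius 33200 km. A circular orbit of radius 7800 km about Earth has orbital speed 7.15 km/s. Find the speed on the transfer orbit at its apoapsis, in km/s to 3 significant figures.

v = 2.14 km/s

From the circular-orbit relation v² = μ/r at r = 7800 km: μ = v²r = (7.15)² × 7800 = 3.98756×10^5 km³/s².
Transfer-ellipse semi-major axis a_t = (r₁ + r₂)/2 = (7800 + 33200)/2 = 20500 km.
The apoapsis of the transfer ellipse is at r = 33200 km.
From the vis-viva equation, v = √[μ(2/r − 1/a_t)] = 2.138 km/s.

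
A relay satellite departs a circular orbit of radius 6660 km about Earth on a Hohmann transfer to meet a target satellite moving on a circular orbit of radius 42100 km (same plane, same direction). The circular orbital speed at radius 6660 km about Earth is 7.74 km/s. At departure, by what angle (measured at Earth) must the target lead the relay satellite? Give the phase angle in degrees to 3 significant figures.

From the circular-orbit relation v² = μ/r at r = 6660 km: μ = v²r = (7.74)² × 6660 = 3.98985×10^5 km³/s².
The Hohmann ellipse has a_t = (r₁ + r₂)/2 = 24380 km.
Transfer time t = π√(a_t³/μ) = 18933.1 s.
Target angular speed ω₂ = √(μ/r₂³) = 7.31232×10^-5 rad/s.
Angle swept by the target during transfer: ω₂·t = 1.38445 rad = 79.32°.
The relay satellite traverses 180° on the transfer ellipse, so the target must lead by 180° − 79.32° = 101°.

φ = 101°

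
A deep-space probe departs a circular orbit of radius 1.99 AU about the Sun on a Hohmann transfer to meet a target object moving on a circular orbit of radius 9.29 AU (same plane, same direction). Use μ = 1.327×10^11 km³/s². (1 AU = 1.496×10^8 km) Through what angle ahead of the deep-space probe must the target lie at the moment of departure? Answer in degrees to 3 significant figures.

φ = 94.9°

In km: r₁ = 1.99 × 1.496×10^8 = 2.97704×10^8 km; r₂ = 9.29 × 1.496×10^8 = 1.389784×10^9 km.
Semi-major axis of the transfer orbit: a_t = (2.97704×10^8 + 1.389784×10^9)/2 = 8.43744×10^8 km.
Transfer time t = π√(a_t³/μ) = 2.1136×10^8 s.
The target's mean motion on its circular orbit is ω₂ = √(μ/r₂³) = 7.0310×10^-9 rad/s.
Angle swept by the target during transfer: ω₂·t = 1.4861 rad = 85.147°.
The deep-space probe traverses 180° on the transfer ellipse, so the target must lead by 180° − 85.147° = 94.9°.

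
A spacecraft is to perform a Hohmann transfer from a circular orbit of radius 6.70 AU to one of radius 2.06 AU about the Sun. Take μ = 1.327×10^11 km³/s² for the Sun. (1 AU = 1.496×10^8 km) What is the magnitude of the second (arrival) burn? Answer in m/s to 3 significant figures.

Δv₂ = 4910 m/s

In km: r₁ = 6.70 × 1.496×10^8 = 1.00232×10^9 km; r₂ = 2.06 × 1.496×10^8 = 3.08176×10^8 km.
Semi-major axis of the transfer orbit: a_t = (1.00232×10^9 + 3.08176×10^8)/2 = 6.55248×10^8 km.
Circular speed at r = 3.08176×10^8 km: v_c = √(μ/r) = 20.751 km/s.
Transfer-orbit speed at the same r (vis-viva, a = a_t): v_t = √[μ(2/r − 1/a_t)] = 25.665 km/s.
Δv₂ = |v_t − v_c| = |25.665 − 20.751| = 4.914 km/s.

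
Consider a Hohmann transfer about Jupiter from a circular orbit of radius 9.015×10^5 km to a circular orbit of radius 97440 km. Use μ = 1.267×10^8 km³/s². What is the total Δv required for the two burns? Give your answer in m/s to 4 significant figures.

Semi-major axis of the transfer orbit: a_t = (9.015×10^5 + 97440)/2 = 4.9947×10^5 km.
At r₁ the circular-orbit speed is v₁ = √(μ/r₁) = 11.8551 km/s.
Transfer-orbit speed at r₁ (v² = μ(2/r − 1/a)): v_a = √[μ(2/r₁ − 1/a_t)] = 5.23624 km/s.
First burn Δv₁ = |v_a − v₁| = 6.6189 km/s.
Circular speed at r₂: v₂ = √(μ/r₂) = 36.0595 km/s.
Transfer-orbit speed at r₂: v_p = √[μ(2/r₂ − 1/a_t)] = 48.4449 km/s.
Second burn Δv₂ = |v₂ − v_p| = 12.385 km/s.
Total Δv = Δv₁ + Δv₂ = 19.00 km/s.

Δv = 19000 m/s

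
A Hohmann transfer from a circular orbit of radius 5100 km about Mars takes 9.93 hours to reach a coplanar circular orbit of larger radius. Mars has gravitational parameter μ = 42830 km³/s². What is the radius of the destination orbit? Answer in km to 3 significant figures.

Transfer time t = 9.93 hours = 35748 s, and t = π√(a_t³/μ).
So a_t = (μ t²/π²)^(1/3) = (42830 × (35748)² / π²)^(1/3) = 17700 km.
Since a_t = (r₁ + r₂)/2, r₂ = 2a_t − r₁ = 2×17700 − 5100 = 30300 km.

r₂ = 30300 km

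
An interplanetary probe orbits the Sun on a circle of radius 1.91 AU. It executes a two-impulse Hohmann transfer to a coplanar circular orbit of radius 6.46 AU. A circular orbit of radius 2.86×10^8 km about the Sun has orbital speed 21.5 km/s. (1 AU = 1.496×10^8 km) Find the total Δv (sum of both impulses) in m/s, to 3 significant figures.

Δv = 9010 m/s

From the circular-orbit relation v² = μ/r at r = 2.86×10^8 km: μ = v²r = (21.5)² × 2.86×10^8 = 1.32204×10^11 km³/s².
In km: r₁ = 1.91 × 1.496×10^8 = 2.85736×10^8 km; r₂ = 6.46 × 1.496×10^8 = 9.66416×10^8 km.
Semi-major axis of the transfer orbit: a_t = (2.85736×10^8 + 9.66416×10^8)/2 = 6.26076×10^8 km.
Circular speed at r₁: v₁ = √(μ/r₁) = √(1.32204×10^11/2.85736×10^8) = 21.510 km/s.
On the transfer ellipse at r₁, v² = μ(2/r − 1/a) gives v_p = √[μ(2/r₁ − 1/a_t)] = 26.724 km/s.
First burn Δv₁ = |v_p − v₁| = 5.214 km/s.
At r₂, v₂ = √(μ/r₂) = 11.6961 km/s.
Transfer-orbit speed at r₂: v_a = √[μ(2/r₂ − 1/a_t)] = 7.90148 km/s.
Second burn Δv₂ = |v₂ − v_a| = 3.795 km/s.
Total Δv = Δv₁ + Δv₂ = 9.009 km/s.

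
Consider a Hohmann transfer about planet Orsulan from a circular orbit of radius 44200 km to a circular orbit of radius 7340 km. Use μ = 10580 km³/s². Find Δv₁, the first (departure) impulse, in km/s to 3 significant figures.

Δv₁ = 0.228 km/s

Transfer-ellipse semi-major axis a_t = (r₁ + r₂)/2 = (44200 + 7340)/2 = 25770 km.
On the circular orbit at r = 44200 km, v_c = √(μ/r) = 0.48925 km/s.
Vis-viva on the transfer ellipse at r = 44200 km gives v_t = √[μ(2/r − 1/a_t)] = 0.26111 km/s.
Δv₁ = |v_t − v_c| = |0.26111 − 0.48925| = 0.2281 km/s.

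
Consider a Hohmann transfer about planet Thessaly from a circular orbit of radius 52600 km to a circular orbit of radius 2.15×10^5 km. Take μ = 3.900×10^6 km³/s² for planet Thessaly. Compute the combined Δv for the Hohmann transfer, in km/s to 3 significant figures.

The Hohmann ellipse has a_t = (r₁ + r₂)/2 = 1.338×10^5 km.
At r₁ the circular-orbit speed is v₁ = √(μ/r₁) = 8.6107 km/s.
On the transfer ellipse at r₁, v² = μ(2/r − 1/a) gives v_p = √[μ(2/r₁ − 1/a_t)] = 10.915 km/s.
First burn Δv₁ = |v_p − v₁| = 2.304 km/s.
Circular speed at r₂: v₂ = √(μ/r₂) = 4.259 km/s.
Transfer-orbit speed at r₂: v_a = √[μ(2/r₂ − 1/a_t)] = 2.670 km/s.
Second burn Δv₂ = |v₂ − v_a| = 1.589 km/s.
Total Δv = Δv₁ + Δv₂ = 3.893 km/s.

Δv = 3.89 km/s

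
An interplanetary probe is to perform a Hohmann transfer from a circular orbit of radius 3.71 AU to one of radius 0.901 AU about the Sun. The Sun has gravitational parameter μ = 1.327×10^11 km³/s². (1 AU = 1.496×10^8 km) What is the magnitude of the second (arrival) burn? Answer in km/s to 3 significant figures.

Δv₂ = 8.43 km/s

In km: r₁ = 3.71 × 1.496×10^8 = 5.55016×10^8 km; r₂ = 0.901 × 1.496×10^8 = 1.347896×10^8 km.
Semi-major axis of the transfer orbit: a_t = (5.55016×10^8 + 1.347896×10^8)/2 = 3.449028×10^8 km.
Circular speed at r = 1.347896×10^8 km: v_c = √(μ/r) = 31.377 km/s.
Vis-viva on the transfer ellipse at r = 1.347896×10^8 km gives v_t = √[μ(2/r − 1/a_t)] = 39.803 km/s.
Δv₂ = |v_t − v_c| = |39.803 − 31.377| = 8.426 km/s.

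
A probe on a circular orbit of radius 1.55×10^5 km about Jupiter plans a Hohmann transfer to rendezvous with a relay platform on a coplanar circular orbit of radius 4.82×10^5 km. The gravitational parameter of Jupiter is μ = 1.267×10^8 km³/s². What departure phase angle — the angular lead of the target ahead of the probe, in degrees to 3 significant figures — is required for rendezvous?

The Hohmann ellipse has a_t = (r₁ + r₂)/2 = 3.185×10^5 km.
Transfer time t = π√(a_t³/μ) = 50168 s.
Target angular speed ω₂ = √(μ/r₂³) = 3.3637×10^-5 rad/s.
Angle swept by the target during transfer: ω₂·t = 1.6875 rad = 96.69°.
Arrival is 180° from departure on the ellipse, so φ = 180° − 96.69° = 83.3°.

φ = 83.3°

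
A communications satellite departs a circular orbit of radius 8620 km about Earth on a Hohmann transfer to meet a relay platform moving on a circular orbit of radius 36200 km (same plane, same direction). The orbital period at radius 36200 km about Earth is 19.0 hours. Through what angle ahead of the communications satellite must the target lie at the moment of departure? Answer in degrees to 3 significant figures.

φ = 92.3°

From Kepler's third law T² = 4π²r³/μ at r = 36200 km, T = 19.0 hours = 19.0 × 3600 s = 68400 s: μ = 4π²r³/T² = 4.00289×10^5 km³/s².
The Hohmann ellipse has a_t = (r₁ + r₂)/2 = 22410 km.
The half-period of the transfer ellipse is t = π√(a_t³/μ) = 16658 s.
Target angular speed ω₂ = √(μ/r₂³) = 9.1859×10^-5 rad/s.
Angle swept by the target during transfer: ω₂·t = 1.5302 rad = 87.67°.
The communications satellite traverses 180° on the transfer ellipse, so the target must lead by 180° − 87.67° = 92.3°.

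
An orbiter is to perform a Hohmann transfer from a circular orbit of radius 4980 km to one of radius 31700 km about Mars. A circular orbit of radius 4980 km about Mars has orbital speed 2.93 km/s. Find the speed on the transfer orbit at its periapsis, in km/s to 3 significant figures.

From the circular-orbit relation v² = μ/r at r = 4980 km: μ = v²r = (2.93)² × 4980 = 42752.8 km³/s².
The Hohmann ellipse has a_t = (r₁ + r₂)/2 = 18340 km.
The periapsis of the transfer ellipse is at r = 4980 km.
From the vis-viva equation, v = √[μ(2/r − 1/a_t)] = 3.852 km/s.

v = 3.85 km/s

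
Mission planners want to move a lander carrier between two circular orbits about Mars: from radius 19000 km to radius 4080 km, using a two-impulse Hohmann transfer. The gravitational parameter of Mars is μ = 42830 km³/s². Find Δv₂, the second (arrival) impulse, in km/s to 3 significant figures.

Δv₂ = 0.917 km/s

Transfer-ellipse semi-major axis a_t = (r₁ + r₂)/2 = (19000 + 4080)/2 = 11540 km.
On the circular orbit at r = 4080 km, v_c = √(μ/r) = 3.2400 km/s.
Vis-viva on the transfer ellipse at r = 4080 km gives v_t = √[μ(2/r − 1/a_t)] = 4.1574 km/s.
Δv₂ = |v_t − v_c| = |4.1574 − 3.2400| = 0.9174 km/s.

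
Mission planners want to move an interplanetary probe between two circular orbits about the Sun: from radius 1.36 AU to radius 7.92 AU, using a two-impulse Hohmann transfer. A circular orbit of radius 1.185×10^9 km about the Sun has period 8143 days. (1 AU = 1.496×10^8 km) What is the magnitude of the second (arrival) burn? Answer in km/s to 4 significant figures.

From Kepler's third law T² = 4π²r³/μ at r = 1.185×10^9 km, T = 8143 days = 8143 × 86400 s = 7.035552×10^8 s: μ = 4π²r³/T² = 1.32715×10^11 km³/s².
In km: r₁ = 1.36 × 1.496×10^8 = 2.03456×10^8 km; r₂ = 7.92 × 1.496×10^8 = 1.184832×10^9 km.
Semi-major axis of the transfer orbit: a_t = (2.03456×10^8 + 1.184832×10^9)/2 = 6.94144×10^8 km.
On the circular orbit at r = 1.184832×10^9 km, v_c = √(μ/r) = 10.584 km/s.
Transfer-orbit speed at the same r (vis-viva, a = a_t): v_t = √[μ(2/r − 1/a_t)] = 5.7298 km/s.
Δv₂ = |v_t − v_c| = |5.7298 − 10.584| = 4.854 km/s.

Δv₂ = 4.854 km/s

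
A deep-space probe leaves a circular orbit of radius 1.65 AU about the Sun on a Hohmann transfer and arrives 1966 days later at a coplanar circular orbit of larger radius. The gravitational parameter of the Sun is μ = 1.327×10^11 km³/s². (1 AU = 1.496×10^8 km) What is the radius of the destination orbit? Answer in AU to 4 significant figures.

In km: r₁ = 1.65 × 1.496×10^8 = 2.4684×10^8 km.
Transfer time t = 1966 days = 1.698624×10^8 s, and t = π√(a_t³/μ).
So a_t = (μ t²/π²)^(1/3) = (1.327×10^11 × (1.698624×10^8)² / π²)^(1/3) = 7.2933×10^8 km.
Since a_t = (r₁ + r₂)/2, r₂ = 2a_t − r₁ = 2×7.2933×10^8 − 2.4684×10^8 = 1.21182×10^9 km.
In AU: r₂ = 1.21182×10^9 / 1.496×10^8 = 8.100 AU.

r₂ = 8.100 AU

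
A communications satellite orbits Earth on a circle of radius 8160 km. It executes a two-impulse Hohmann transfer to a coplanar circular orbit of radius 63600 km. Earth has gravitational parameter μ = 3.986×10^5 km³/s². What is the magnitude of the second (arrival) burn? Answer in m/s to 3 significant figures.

The Hohmann ellipse has a_t = (r₁ + r₂)/2 = 35880 km.
On the circular orbit at r = 63600 km, v_c = √(μ/r) = 2.5035 km/s.
Transfer-orbit speed at the same r (vis-viva, a = a_t): v_t = √[μ(2/r − 1/a_t)] = 1.1939 km/s.
Δv₂ = |v_t − v_c| = |1.1939 − 2.5035| = 1.310 km/s.

Δv₂ = 1310 m/s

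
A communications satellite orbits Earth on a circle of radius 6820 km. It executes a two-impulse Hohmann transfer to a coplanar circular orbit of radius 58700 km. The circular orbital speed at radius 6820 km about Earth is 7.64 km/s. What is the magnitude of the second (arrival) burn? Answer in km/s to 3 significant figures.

Δv₂ = 1.42 km/s

From the circular-orbit relation v² = μ/r at r = 6820 km: μ = v²r = (7.64)² × 6820 = 3.98081×10^5 km³/s².
The Hohmann ellipse has a_t = (r₁ + r₂)/2 = 32760 km.
Circular speed at r = 58700 km: v_c = √(μ/r) = 2.604 km/s.
Transfer-orbit speed at the same r (vis-viva, a = a_t): v_t = √[μ(2/r − 1/a_t)] = 1.188 km/s.
Δv₂ = |v_t − v_c| = |1.188 − 2.604| = 1.416 km/s.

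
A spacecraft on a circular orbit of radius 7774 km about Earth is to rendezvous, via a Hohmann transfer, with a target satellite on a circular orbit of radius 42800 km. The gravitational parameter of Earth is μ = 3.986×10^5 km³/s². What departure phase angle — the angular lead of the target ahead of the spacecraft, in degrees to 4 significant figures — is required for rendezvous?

φ = 98.26°

Transfer-ellipse semi-major axis a_t = (r₁ + r₂)/2 = (7774 + 42800)/2 = 25287 km.
The half-period of the transfer ellipse is t = π√(a_t³/μ) = 20010 s.
The target's mean motion on its circular orbit is ω₂ = √(μ/r₂³) = 7.130×10^-5 rad/s.
Angle swept by the target during transfer: ω₂·t = 1.4267 rad = 81.74°.
The spacecraft traverses 180° on the transfer ellipse, so the target must lead by 180° − 81.74° = 98.26°.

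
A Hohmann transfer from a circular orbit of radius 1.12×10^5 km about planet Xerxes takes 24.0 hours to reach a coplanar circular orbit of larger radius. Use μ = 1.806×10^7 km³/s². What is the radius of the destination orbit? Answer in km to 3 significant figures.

Transfer time t = 24.0 hours = 86400 s, and t = π√(a_t³/μ).
So a_t = (μ t²/π²)^(1/3) = (1.806×10^7 × (86400)² / π²)^(1/3) = 2.3905×10^5 km.
Since a_t = (r₁ + r₂)/2, r₂ = 2a_t − r₁ = 2×2.3905×10^5 − 1.120×10^5 = 3.661×10^5 km.

r₂ = 3.66×10^5 km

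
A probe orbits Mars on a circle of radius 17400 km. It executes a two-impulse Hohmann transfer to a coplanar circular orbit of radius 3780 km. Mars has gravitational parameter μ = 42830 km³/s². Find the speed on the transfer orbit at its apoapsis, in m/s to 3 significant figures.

Transfer-ellipse semi-major axis a_t = (r₁ + r₂)/2 = (17400 + 3780)/2 = 10590 km.
At apoapsis, r = 17400 km.
Applying v² = μ(2/r − 1/a_t): v = 0.9373 km/s.

v = 937 m/s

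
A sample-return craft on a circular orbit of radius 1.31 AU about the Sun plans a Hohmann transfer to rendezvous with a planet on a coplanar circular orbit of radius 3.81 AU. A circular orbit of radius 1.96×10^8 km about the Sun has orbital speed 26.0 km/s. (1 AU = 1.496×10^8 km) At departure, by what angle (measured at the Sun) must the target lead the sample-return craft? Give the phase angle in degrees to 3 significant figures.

φ = 80.9°

From the circular-orbit relation v² = μ/r at r = 1.96×10^8 km: μ = v²r = (26.0)² × 1.96×10^8 = 1.32496×10^11 km³/s².
In km: r₁ = 1.31 × 1.496×10^8 = 1.95976×10^8 km; r₂ = 3.81 × 1.496×10^8 = 5.69976×10^8 km.
The Hohmann ellipse has a_t = (r₁ + r₂)/2 = 3.82976×10^8 km.
The half-period of the transfer ellipse is t = π√(a_t³/μ) = 6.4685×10^7 s.
Target angular speed ω₂ = √(μ/r₂³) = 2.6750×10^-8 rad/s.
Angle swept by the target during transfer: ω₂·t = 1.7303 rad = 99.14°.
The sample-return craft traverses 180° on the transfer ellipse, so the target must lead by 180° − 99.14° = 80.9°.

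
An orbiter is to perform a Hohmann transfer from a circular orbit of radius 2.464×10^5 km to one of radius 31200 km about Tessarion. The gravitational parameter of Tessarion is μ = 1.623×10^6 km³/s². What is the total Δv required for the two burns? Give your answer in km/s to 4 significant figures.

The Hohmann ellipse has a_t = (r₁ + r₂)/2 = 1.388×10^5 km.
Circular speed at r₁: v₁ = √(μ/r₁) = √(1.623×10^6/2.464×10^5) = 2.5665 km/s.
Transfer-orbit speed at r₁ (vis-viva equation): v_a = √[μ(2/r₁ − 1/a_t)] = 1.2168 km/s.
First burn Δv₁ = |v_a − v₁| = 1.350 km/s.
Circular speed at r₂: v₂ = √(μ/r₂) = 7.2124 km/s.
Transfer-orbit speed at r₂: v_p = √[μ(2/r₂ − 1/a_t)] = 9.6097 km/s.
Second burn Δv₂ = |v₂ − v_p| = 2.397 km/s.
Δv = Δv₁ + Δv₂ = 1.350 + 2.397 = 3.747 km/s.

Δv = 3.747 km/s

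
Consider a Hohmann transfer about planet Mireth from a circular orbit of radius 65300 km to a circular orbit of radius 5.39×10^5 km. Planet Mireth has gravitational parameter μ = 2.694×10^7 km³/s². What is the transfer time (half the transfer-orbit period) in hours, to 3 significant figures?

The Hohmann ellipse has a_t = (r₁ + r₂)/2 = 3.0215×10^5 km.
Transfer time t = π√(a_t³/μ) = π√((3.0215×10^5)³ / 2.694×10^7) = 1.005×10^5 s.
Converting: 1.005×10^5 s ÷ 3600 s/hour = 27.9 hours.

t = 27.9 hours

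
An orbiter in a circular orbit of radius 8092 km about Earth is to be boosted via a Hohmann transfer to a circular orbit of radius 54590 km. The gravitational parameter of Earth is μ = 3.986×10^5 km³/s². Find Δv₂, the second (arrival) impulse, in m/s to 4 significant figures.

Δv₂ = 1329 m/s

Transfer-ellipse semi-major axis a_t = (r₁ + r₂)/2 = (8092 + 54590)/2 = 31341 km.
Circular speed at r = 54590 km: v_c = √(μ/r) = 2.702 km/s.
Vis-viva on the transfer ellipse at r = 54590 km gives v_t = √[μ(2/r − 1/a_t)] = 1.373 km/s.
Δv₂ = |v_t − v_c| = |1.373 − 2.702| = 1.329 km/s.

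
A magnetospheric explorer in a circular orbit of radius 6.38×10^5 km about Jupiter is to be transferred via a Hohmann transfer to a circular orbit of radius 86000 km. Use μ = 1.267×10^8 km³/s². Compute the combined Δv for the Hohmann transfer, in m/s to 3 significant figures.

Δv = 19800 m/s

The Hohmann ellipse has a_t = (r₁ + r₂)/2 = 3.620×10^5 km.
Circular speed at r₁: v₁ = √(μ/r₁) = √(1.267×10^8/6.380×10^5) = 14.0922 km/s.
On the transfer ellipse at r₁, vis-viva gives v_a = √[μ(2/r₁ − 1/a_t)] = 6.86867 km/s.
First burn Δv₁ = |v_a − v₁| = 7.2235 km/s.
Circular speed at r₂: v₂ = √(μ/r₂) = 38.383 km/s.
Transfer-orbit speed at r₂: v_p = √[μ(2/r₂ − 1/a_t)] = 50.956 km/s.
Second burn Δv₂ = |v₂ − v_p| = 12.573 km/s.
Δv = Δv₁ + Δv₂ = 7.2235 + 12.573 = 19.80 km/s.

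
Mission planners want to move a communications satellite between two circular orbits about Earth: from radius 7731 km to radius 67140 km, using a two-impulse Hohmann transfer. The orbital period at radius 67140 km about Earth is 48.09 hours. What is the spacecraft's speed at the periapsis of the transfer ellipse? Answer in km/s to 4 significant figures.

From Kepler's third law T² = 4π²r³/μ at r = 67140 km, T = 48.09 hours = 48.09 × 3600 s = 1.73124×10^5 s: μ = 4π²r³/T² = 3.98648×10^5 km³/s².
Semi-major axis of the transfer orbit: a_t = (7731 + 67140)/2 = 37435.5 km.
The periapsis of the transfer ellipse is at r = 7731 km.
From the vis-viva equation, v = √[μ(2/r − 1/a_t)] = 9.617 km/s.

v = 9.617 km/s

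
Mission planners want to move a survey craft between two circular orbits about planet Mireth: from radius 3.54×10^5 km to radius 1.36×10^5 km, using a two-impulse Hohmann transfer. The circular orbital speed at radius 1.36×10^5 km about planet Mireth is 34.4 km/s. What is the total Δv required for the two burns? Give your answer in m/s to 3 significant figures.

Δv = 12400 m/s

From the circular-orbit relation v² = μ/r at r = 1.36×10^5 km: μ = v²r = (34.4)² × 1.36×10^5 = 1.60937×10^8 km³/s².
Transfer-ellipse semi-major axis a_t = (r₁ + r₂)/2 = (3.540×10^5 + 1.360×10^5)/2 = 2.450×10^5 km.
Circular speed at r₁: v₁ = √(μ/r₁) = √(1.60937×10^8/3.540×10^5) = 21.322 km/s.
Transfer-orbit speed at r₁ (vis-viva equation): v_a = √[μ(2/r₁ − 1/a_t)] = 15.886 km/s.
First burn Δv₁ = |v_a − v₁| = 5.436 km/s.
At r₂, v₂ = √(μ/r₂) = 34.40 km/s.
Transfer-orbit speed at r₂: v_p = √[μ(2/r₂ − 1/a_t)] = 41.35 km/s.
Second burn Δv₂ = |v₂ − v_p| = 6.950 km/s.
Δv = Δv₁ + Δv₂ = 5.436 + 6.950 = 12.39 km/s.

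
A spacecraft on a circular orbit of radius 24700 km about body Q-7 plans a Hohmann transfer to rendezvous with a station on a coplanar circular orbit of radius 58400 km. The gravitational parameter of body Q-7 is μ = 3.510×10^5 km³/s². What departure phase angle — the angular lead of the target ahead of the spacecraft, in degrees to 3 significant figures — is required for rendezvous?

φ = 72.0°

The Hohmann ellipse has a_t = (r₁ + r₂)/2 = 41550 km.
Transfer time t = π√(a_t³/μ) = 44910 s.
Target angular speed ω₂ = √(μ/r₂³) = 4.198×10^-5 rad/s.
Angle swept by the target during transfer: ω₂·t = 1.885 rad = 108.0°.
The spacecraft traverses 180° on the transfer ellipse, so the target must lead by 180° − 108.0° = 72.0°.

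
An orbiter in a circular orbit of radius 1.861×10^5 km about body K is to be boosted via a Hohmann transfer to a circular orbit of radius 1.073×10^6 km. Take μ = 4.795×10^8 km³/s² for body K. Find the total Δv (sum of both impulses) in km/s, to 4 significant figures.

Δv = 25.15 km/s

Semi-major axis of the transfer orbit: a_t = (1.861×10^5 + 1.073×10^6)/2 = 6.2955×10^5 km.
At r₁ the circular-orbit speed is v₁ = √(μ/r₁) = 50.760 km/s.
Transfer-orbit speed at r₁ (vis-viva equation): v_p = √[μ(2/r₁ − 1/a_t)] = 66.268 km/s.
First burn Δv₁ = |v_p − v₁| = 15.508 km/s.
Circular speed at r₂: v₂ = √(μ/r₂) = 21.1395 km/s.
Transfer-orbit speed at r₂: v_a = √[μ(2/r₂ − 1/a_t)] = 11.4935 km/s.
Second burn Δv₂ = |v₂ − v_a| = 9.6460 km/s.
Total Δv = Δv₁ + Δv₂ = 25.15 km/s.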